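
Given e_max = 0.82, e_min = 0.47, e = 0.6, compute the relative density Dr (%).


Result: 62.86 %

Derivation:
Using Dr = (e_max - e) / (e_max - e_min) * 100
e_max - e = 0.82 - 0.6 = 0.22
e_max - e_min = 0.82 - 0.47 = 0.35
Dr = 0.22 / 0.35 * 100
Dr = 62.86 %


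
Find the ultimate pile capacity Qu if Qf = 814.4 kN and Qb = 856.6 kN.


Using Qu = Qf + Qb
Qu = 814.4 + 856.6
Qu = 1671.0 kN


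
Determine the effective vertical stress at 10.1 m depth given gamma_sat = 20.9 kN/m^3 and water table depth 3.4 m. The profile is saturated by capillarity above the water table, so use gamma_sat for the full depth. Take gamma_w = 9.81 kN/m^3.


Total stress = gamma_sat * depth
sigma = 20.9 * 10.1 = 211.09 kPa
Pore water pressure u = gamma_w * (depth - d_wt)
u = 9.81 * (10.1 - 3.4) = 65.727 kPa
Effective stress = sigma - u
sigma' = 211.09 - 65.727 = 145.36 kPa


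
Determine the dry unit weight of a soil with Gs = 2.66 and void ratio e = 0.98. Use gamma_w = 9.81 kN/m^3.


Result: 13.179 kN/m^3

Derivation:
Using gamma_d = Gs * gamma_w / (1 + e)
gamma_d = 2.66 * 9.81 / (1 + 0.98)
gamma_d = 2.66 * 9.81 / 1.98
gamma_d = 13.179 kN/m^3


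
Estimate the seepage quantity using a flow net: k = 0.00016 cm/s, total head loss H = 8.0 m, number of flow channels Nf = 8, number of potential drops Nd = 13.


Convert k to m/s for unit consistency with H:
k = 0.00016 cm/s = 0.00016 / 100 m/s = 1.6e-06 m/s
Using q = k * H * Nf / Nd
Nf / Nd = 8 / 13 = 0.6154
q = 1.6e-06 * 8.0 * 0.6154
q = 7.877e-06 m^3/s per m


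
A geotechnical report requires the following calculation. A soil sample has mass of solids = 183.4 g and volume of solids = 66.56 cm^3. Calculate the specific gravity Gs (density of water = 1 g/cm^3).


Using Gs = m_s / (V_s * rho_w)
Since rho_w = 1 g/cm^3:
Gs = 183.4 / 66.56
Gs = 2.755


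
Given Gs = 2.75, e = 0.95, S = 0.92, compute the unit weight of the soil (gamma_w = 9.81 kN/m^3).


Using gamma = gamma_w * (Gs + S*e) / (1 + e)
Numerator: Gs + S*e = 2.75 + 0.92*0.95 = 3.624
Denominator: 1 + e = 1 + 0.95 = 1.95
gamma = 9.81 * 3.624 / 1.95
gamma = 18.232 kN/m^3


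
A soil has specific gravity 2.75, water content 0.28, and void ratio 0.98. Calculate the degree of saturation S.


Result: 0.7857

Derivation:
Using S = Gs * w / e
S = 2.75 * 0.28 / 0.98
S = 0.7857


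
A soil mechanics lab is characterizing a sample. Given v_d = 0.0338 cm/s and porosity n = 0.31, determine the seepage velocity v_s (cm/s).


Using v_s = v_d / n
v_s = 0.0338 / 0.31
v_s = 0.10903 cm/s


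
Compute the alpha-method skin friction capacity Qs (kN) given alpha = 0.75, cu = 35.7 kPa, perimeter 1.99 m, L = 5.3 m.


Using Qs = alpha * cu * perimeter * L
Qs = 0.75 * 35.7 * 1.99 * 5.3
Qs = 282.4 kN


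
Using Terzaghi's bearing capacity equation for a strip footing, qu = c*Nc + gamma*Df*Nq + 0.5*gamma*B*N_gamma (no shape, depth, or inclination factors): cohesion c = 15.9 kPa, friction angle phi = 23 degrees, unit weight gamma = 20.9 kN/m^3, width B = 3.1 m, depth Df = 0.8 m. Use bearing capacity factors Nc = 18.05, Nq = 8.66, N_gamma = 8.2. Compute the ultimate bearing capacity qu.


Result: 697.43 kPa

Derivation:
Compute qu = c*Nc + gamma*Df*Nq + 0.5*gamma*B*N_gamma
Term 1: 15.9 * 18.05 = 286.995
Term 2: 20.9 * 0.8 * 8.66 = 144.7952
Term 3: 0.5 * 20.9 * 3.1 * 8.2 = 265.639
qu = 286.995 + 144.7952 + 265.639
qu = 697.43 kPa


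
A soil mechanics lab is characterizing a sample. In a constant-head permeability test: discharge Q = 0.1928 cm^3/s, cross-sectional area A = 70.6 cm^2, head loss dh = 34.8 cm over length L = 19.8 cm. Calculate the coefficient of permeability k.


Compute hydraulic gradient:
i = dh / L = 34.8 / 19.8 = 1.75758
Then apply Darcy's law:
k = Q / (A * i)
k = 0.1928 / (70.6 * 1.75758)
k = 0.1928 / 124.085
k = 0.001554 cm/s


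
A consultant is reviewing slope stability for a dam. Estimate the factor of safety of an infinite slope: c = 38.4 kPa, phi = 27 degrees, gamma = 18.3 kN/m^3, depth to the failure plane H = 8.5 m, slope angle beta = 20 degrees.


Using Fs = c / (gamma*H*sin(beta)*cos(beta)) + tan(phi)/tan(beta)
Cohesion contribution = 38.4 / (18.3*8.5*sin(20)*cos(20))
Cohesion contribution = 0.768111
Friction contribution = tan(27)/tan(20) = 1.39991
Fs = 0.768111 + 1.39991
Fs = 2.168


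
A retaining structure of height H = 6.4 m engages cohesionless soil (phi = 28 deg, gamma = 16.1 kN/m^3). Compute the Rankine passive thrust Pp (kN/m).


Compute passive earth pressure coefficient:
Kp = tan^2(45 + phi/2) = tan^2(59.0) = 2.769826
Compute passive force:
Pp = 0.5 * Kp * gamma * H^2
Pp = 0.5 * 2.769826 * 16.1 * 6.4^2
Pp = 913.29 kN/m


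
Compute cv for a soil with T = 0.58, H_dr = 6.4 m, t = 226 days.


Using cv = T * H_dr^2 / t
H_dr^2 = 6.4^2 = 40.96
cv = 0.58 * 40.96 / 226
cv = 0.10512 m^2/day


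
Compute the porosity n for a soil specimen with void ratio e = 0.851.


Using the relation n = e / (1 + e)
n = 0.851 / (1 + 0.851)
n = 0.851 / 1.851
n = 0.4598


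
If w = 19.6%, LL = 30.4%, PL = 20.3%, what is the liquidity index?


Result: -0.069

Derivation:
First compute the plasticity index:
PI = LL - PL = 30.4 - 20.3 = 10.1
Then compute the liquidity index:
LI = (w - PL) / PI
LI = (19.6 - 20.3) / 10.1
LI = -0.069


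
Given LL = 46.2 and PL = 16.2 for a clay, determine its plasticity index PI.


Using PI = LL - PL
PI = 46.2 - 16.2
PI = 30.0


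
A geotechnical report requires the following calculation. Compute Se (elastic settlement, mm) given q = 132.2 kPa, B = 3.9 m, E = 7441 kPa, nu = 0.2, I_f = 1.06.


Using Se = q * B * (1 - nu^2) * I_f / E
1 - nu^2 = 1 - 0.2^2 = 0.96
Se = 132.2 * 3.9 * 0.96 * 1.06 / 7441
Se = 0.070509 m
Convert to mm: Se = 0.070509 * 1000 = 70.509 mm


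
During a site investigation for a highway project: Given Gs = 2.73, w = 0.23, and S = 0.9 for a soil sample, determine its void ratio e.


Using the relation e = Gs * w / S
e = 2.73 * 0.23 / 0.9
e = 0.6977


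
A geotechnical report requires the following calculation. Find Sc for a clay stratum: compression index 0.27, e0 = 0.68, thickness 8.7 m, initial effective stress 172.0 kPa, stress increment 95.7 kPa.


Using Sc = Cc * H / (1 + e0) * log10((sigma0 + delta_sigma) / sigma0)
Stress ratio = (172.0 + 95.7) / 172.0 = 1.5564
log10(1.5564) = 0.19212
Cc * H / (1 + e0) = 0.27 * 8.7 / (1 + 0.68) = 1.39821
Sc = 1.39821 * 0.19212
Sc = 0.2686 m


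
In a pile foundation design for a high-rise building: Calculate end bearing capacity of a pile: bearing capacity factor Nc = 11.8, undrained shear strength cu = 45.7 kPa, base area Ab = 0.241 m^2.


Using Qb = Nc * cu * Ab
Qb = 11.8 * 45.7 * 0.241
Qb = 129.96 kN


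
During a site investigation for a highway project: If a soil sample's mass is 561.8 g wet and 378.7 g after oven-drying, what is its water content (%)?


Using w = (m_wet - m_dry) / m_dry * 100
m_wet - m_dry = 561.8 - 378.7 = 183.1 g
w = 183.1 / 378.7 * 100
w = 48.35 %


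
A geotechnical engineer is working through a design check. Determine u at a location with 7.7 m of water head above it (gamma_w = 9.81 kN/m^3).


Using u = gamma_w * h_w
u = 9.81 * 7.7
u = 75.54 kPa


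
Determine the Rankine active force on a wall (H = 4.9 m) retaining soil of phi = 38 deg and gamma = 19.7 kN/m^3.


Result: 56.26 kN/m

Derivation:
Compute active earth pressure coefficient:
Ka = tan^2(45 - phi/2) = tan^2(26.0) = 0.237883
Compute active force:
Pa = 0.5 * Ka * gamma * H^2
Pa = 0.5 * 0.237883 * 19.7 * 4.9^2
Pa = 56.26 kN/m


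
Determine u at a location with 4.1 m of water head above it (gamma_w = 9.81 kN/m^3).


Result: 40.22 kPa

Derivation:
Using u = gamma_w * h_w
u = 9.81 * 4.1
u = 40.22 kPa


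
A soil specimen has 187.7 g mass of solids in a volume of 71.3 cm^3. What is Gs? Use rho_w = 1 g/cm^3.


Using Gs = m_s / (V_s * rho_w)
Since rho_w = 1 g/cm^3:
Gs = 187.7 / 71.3
Gs = 2.633


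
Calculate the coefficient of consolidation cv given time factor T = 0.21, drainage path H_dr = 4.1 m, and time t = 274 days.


Using cv = T * H_dr^2 / t
H_dr^2 = 4.1^2 = 16.81
cv = 0.21 * 16.81 / 274
cv = 0.01288 m^2/day


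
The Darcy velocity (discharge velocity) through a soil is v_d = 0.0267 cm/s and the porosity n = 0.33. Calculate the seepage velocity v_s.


Using v_s = v_d / n
v_s = 0.0267 / 0.33
v_s = 0.08091 cm/s


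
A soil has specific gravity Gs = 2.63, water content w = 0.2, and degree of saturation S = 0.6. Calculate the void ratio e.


Using the relation e = Gs * w / S
e = 2.63 * 0.2 / 0.6
e = 0.8767


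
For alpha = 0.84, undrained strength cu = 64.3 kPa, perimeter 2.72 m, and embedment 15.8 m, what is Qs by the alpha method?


Result: 2321.22 kN

Derivation:
Using Qs = alpha * cu * perimeter * L
Qs = 0.84 * 64.3 * 2.72 * 15.8
Qs = 2321.22 kN


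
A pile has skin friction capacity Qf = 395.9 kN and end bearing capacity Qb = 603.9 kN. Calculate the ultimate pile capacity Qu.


Result: 999.8 kN

Derivation:
Using Qu = Qf + Qb
Qu = 395.9 + 603.9
Qu = 999.8 kN


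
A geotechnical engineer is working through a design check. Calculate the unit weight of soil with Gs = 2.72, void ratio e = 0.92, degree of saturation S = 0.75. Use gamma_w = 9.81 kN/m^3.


Using gamma = gamma_w * (Gs + S*e) / (1 + e)
Numerator: Gs + S*e = 2.72 + 0.75*0.92 = 3.41
Denominator: 1 + e = 1 + 0.92 = 1.92
gamma = 9.81 * 3.41 / 1.92
gamma = 17.423 kN/m^3


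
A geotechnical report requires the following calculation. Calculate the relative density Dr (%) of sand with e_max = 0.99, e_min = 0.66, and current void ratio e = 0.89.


Result: 30.3 %

Derivation:
Using Dr = (e_max - e) / (e_max - e_min) * 100
e_max - e = 0.99 - 0.89 = 0.1
e_max - e_min = 0.99 - 0.66 = 0.33
Dr = 0.1 / 0.33 * 100
Dr = 30.3 %


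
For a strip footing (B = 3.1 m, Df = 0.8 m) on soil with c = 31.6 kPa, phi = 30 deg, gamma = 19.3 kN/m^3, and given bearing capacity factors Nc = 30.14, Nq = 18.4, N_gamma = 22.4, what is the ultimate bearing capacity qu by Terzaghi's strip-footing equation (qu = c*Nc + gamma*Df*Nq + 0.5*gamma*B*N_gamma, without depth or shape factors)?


Compute qu = c*Nc + gamma*Df*Nq + 0.5*gamma*B*N_gamma
Term 1: 31.6 * 30.14 = 952.424
Term 2: 19.3 * 0.8 * 18.4 = 284.096
Term 3: 0.5 * 19.3 * 3.1 * 22.4 = 670.096
qu = 952.424 + 284.096 + 670.096
qu = 1906.62 kPa


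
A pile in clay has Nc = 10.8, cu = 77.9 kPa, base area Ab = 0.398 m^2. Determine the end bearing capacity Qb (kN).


Using Qb = Nc * cu * Ab
Qb = 10.8 * 77.9 * 0.398
Qb = 334.85 kN


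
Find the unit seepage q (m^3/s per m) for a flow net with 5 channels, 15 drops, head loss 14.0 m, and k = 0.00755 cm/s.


Convert k to m/s for unit consistency with H:
k = 0.00755 cm/s = 0.00755 / 100 m/s = 7.55e-05 m/s
Using q = k * H * Nf / Nd
Nf / Nd = 5 / 15 = 0.3333
q = 7.55e-05 * 14.0 * 0.3333
q = 0.0003523 m^3/s per m


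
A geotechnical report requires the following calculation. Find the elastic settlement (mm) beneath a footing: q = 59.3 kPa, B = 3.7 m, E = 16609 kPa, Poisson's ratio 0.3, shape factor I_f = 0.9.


Result: 10.819 mm

Derivation:
Using Se = q * B * (1 - nu^2) * I_f / E
1 - nu^2 = 1 - 0.3^2 = 0.91
Se = 59.3 * 3.7 * 0.91 * 0.9 / 16609
Se = 0.010819 m
Convert to mm: Se = 0.010819 * 1000 = 10.819 mm


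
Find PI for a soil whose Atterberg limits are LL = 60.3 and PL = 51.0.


Using PI = LL - PL
PI = 60.3 - 51.0
PI = 9.3


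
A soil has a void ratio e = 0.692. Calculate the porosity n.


Using the relation n = e / (1 + e)
n = 0.692 / (1 + 0.692)
n = 0.692 / 1.692
n = 0.409


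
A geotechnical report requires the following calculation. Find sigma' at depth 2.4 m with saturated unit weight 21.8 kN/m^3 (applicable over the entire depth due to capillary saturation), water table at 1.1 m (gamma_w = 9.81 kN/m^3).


Total stress = gamma_sat * depth
sigma = 21.8 * 2.4 = 52.32 kPa
Pore water pressure u = gamma_w * (depth - d_wt)
u = 9.81 * (2.4 - 1.1) = 12.753 kPa
Effective stress = sigma - u
sigma' = 52.32 - 12.753 = 39.57 kPa


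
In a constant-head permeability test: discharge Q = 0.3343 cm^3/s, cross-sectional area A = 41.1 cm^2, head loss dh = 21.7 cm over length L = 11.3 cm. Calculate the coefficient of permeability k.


Compute hydraulic gradient:
i = dh / L = 21.7 / 11.3 = 1.92035
Then apply Darcy's law:
k = Q / (A * i)
k = 0.3343 / (41.1 * 1.92035)
k = 0.3343 / 78.9265
k = 0.004236 cm/s


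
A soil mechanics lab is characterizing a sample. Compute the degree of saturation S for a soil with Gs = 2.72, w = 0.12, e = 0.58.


Using S = Gs * w / e
S = 2.72 * 0.12 / 0.58
S = 0.5628


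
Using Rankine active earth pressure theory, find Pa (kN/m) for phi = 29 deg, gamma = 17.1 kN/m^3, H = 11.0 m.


Compute active earth pressure coefficient:
Ka = tan^2(45 - phi/2) = tan^2(30.5) = 0.346974
Compute active force:
Pa = 0.5 * Ka * gamma * H^2
Pa = 0.5 * 0.346974 * 17.1 * 11.0^2
Pa = 358.96 kN/m


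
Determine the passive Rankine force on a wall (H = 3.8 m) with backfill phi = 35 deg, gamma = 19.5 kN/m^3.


Compute passive earth pressure coefficient:
Kp = tan^2(45 + phi/2) = tan^2(62.5) = 3.690172
Compute passive force:
Pp = 0.5 * Kp * gamma * H^2
Pp = 0.5 * 3.690172 * 19.5 * 3.8^2
Pp = 519.54 kN/m


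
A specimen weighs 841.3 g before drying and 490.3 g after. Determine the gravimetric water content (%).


Result: 71.59 %

Derivation:
Using w = (m_wet - m_dry) / m_dry * 100
m_wet - m_dry = 841.3 - 490.3 = 351.0 g
w = 351.0 / 490.3 * 100
w = 71.59 %


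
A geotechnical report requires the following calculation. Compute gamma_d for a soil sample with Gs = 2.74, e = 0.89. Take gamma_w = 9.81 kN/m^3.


Using gamma_d = Gs * gamma_w / (1 + e)
gamma_d = 2.74 * 9.81 / (1 + 0.89)
gamma_d = 2.74 * 9.81 / 1.89
gamma_d = 14.222 kN/m^3


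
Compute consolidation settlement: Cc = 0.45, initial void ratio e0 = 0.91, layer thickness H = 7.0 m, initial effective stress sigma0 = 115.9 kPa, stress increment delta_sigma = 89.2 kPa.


Result: 0.4088 m

Derivation:
Using Sc = Cc * H / (1 + e0) * log10((sigma0 + delta_sigma) / sigma0)
Stress ratio = (115.9 + 89.2) / 115.9 = 1.76963
log10(1.76963) = 0.247882
Cc * H / (1 + e0) = 0.45 * 7.0 / (1 + 0.91) = 1.64921
Sc = 1.64921 * 0.247882
Sc = 0.4088 m


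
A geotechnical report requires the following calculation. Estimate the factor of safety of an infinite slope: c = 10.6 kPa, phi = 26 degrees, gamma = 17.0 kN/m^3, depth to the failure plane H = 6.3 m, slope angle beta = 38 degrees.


Using Fs = c / (gamma*H*sin(beta)*cos(beta)) + tan(phi)/tan(beta)
Cohesion contribution = 10.6 / (17.0*6.3*sin(38)*cos(38))
Cohesion contribution = 0.204006
Friction contribution = tan(26)/tan(38) = 0.624269
Fs = 0.204006 + 0.624269
Fs = 0.828


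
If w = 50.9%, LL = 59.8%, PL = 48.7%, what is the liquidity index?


First compute the plasticity index:
PI = LL - PL = 59.8 - 48.7 = 11.1
Then compute the liquidity index:
LI = (w - PL) / PI
LI = (50.9 - 48.7) / 11.1
LI = 0.198


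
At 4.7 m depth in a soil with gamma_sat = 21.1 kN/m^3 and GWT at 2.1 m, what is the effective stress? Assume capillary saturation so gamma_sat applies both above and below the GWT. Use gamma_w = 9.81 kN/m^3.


Total stress = gamma_sat * depth
sigma = 21.1 * 4.7 = 99.17 kPa
Pore water pressure u = gamma_w * (depth - d_wt)
u = 9.81 * (4.7 - 2.1) = 25.506 kPa
Effective stress = sigma - u
sigma' = 99.17 - 25.506 = 73.66 kPa


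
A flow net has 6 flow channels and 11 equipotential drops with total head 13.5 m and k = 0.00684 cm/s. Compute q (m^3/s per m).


Result: 0.0005037 m^3/s per m

Derivation:
Convert k to m/s for unit consistency with H:
k = 0.00684 cm/s = 0.00684 / 100 m/s = 6.84e-05 m/s
Using q = k * H * Nf / Nd
Nf / Nd = 6 / 11 = 0.5455
q = 6.84e-05 * 13.5 * 0.5455
q = 0.0005037 m^3/s per m


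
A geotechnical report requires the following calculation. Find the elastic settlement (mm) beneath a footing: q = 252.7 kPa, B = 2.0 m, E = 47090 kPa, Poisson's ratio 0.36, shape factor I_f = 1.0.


Using Se = q * B * (1 - nu^2) * I_f / E
1 - nu^2 = 1 - 0.36^2 = 0.8704
Se = 252.7 * 2.0 * 0.8704 * 1.0 / 47090
Se = 0.009342 m
Convert to mm: Se = 0.009342 * 1000 = 9.342 mm


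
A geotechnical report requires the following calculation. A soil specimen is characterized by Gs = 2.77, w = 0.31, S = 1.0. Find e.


Using the relation e = Gs * w / S
e = 2.77 * 0.31 / 1.0
e = 0.8587


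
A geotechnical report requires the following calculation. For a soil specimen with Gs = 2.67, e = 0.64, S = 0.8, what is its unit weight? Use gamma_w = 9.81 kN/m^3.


Using gamma = gamma_w * (Gs + S*e) / (1 + e)
Numerator: Gs + S*e = 2.67 + 0.8*0.64 = 3.182
Denominator: 1 + e = 1 + 0.64 = 1.64
gamma = 9.81 * 3.182 / 1.64
gamma = 19.034 kN/m^3


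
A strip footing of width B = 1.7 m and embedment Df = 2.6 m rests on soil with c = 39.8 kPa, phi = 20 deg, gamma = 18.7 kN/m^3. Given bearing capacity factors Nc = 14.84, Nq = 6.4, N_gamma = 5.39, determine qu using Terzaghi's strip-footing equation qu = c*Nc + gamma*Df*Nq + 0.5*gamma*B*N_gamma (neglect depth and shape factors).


Result: 987.47 kPa

Derivation:
Compute qu = c*Nc + gamma*Df*Nq + 0.5*gamma*B*N_gamma
Term 1: 39.8 * 14.84 = 590.632
Term 2: 18.7 * 2.6 * 6.4 = 311.168
Term 3: 0.5 * 18.7 * 1.7 * 5.39 = 85.67405
qu = 590.632 + 311.168 + 85.67405
qu = 987.47 kPa


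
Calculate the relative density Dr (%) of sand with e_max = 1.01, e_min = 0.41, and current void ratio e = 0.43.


Result: 96.67 %

Derivation:
Using Dr = (e_max - e) / (e_max - e_min) * 100
e_max - e = 1.01 - 0.43 = 0.58
e_max - e_min = 1.01 - 0.41 = 0.6
Dr = 0.58 / 0.6 * 100
Dr = 96.67 %


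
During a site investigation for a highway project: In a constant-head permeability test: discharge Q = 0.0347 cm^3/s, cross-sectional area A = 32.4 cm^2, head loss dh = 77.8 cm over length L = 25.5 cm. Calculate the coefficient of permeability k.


Result: 0.000351 cm/s

Derivation:
Compute hydraulic gradient:
i = dh / L = 77.8 / 25.5 = 3.05098
Then apply Darcy's law:
k = Q / (A * i)
k = 0.0347 / (32.4 * 3.05098)
k = 0.0347 / 98.8518
k = 0.000351 cm/s


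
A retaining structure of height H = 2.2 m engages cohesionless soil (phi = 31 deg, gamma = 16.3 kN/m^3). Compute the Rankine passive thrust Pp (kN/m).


Result: 123.23 kN/m

Derivation:
Compute passive earth pressure coefficient:
Kp = tan^2(45 + phi/2) = tan^2(60.5) = 3.124035
Compute passive force:
Pp = 0.5 * Kp * gamma * H^2
Pp = 0.5 * 3.124035 * 16.3 * 2.2^2
Pp = 123.23 kN/m


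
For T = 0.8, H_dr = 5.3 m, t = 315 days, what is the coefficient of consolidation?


Result: 0.07134 m^2/day

Derivation:
Using cv = T * H_dr^2 / t
H_dr^2 = 5.3^2 = 28.09
cv = 0.8 * 28.09 / 315
cv = 0.07134 m^2/day


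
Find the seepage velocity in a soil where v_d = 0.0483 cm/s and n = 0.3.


Result: 0.161 cm/s

Derivation:
Using v_s = v_d / n
v_s = 0.0483 / 0.3
v_s = 0.161 cm/s


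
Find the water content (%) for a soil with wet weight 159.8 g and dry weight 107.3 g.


Result: 48.93 %

Derivation:
Using w = (m_wet - m_dry) / m_dry * 100
m_wet - m_dry = 159.8 - 107.3 = 52.5 g
w = 52.5 / 107.3 * 100
w = 48.93 %


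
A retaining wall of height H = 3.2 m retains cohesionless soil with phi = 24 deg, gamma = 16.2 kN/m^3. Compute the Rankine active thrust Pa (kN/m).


Result: 34.98 kN/m

Derivation:
Compute active earth pressure coefficient:
Ka = tan^2(45 - phi/2) = tan^2(33.0) = 0.42173
Compute active force:
Pa = 0.5 * Ka * gamma * H^2
Pa = 0.5 * 0.42173 * 16.2 * 3.2^2
Pa = 34.98 kN/m


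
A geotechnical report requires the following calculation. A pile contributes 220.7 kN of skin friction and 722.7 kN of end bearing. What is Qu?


Result: 943.4 kN

Derivation:
Using Qu = Qf + Qb
Qu = 220.7 + 722.7
Qu = 943.4 kN


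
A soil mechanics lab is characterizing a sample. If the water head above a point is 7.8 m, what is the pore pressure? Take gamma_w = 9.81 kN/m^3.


Result: 76.52 kPa

Derivation:
Using u = gamma_w * h_w
u = 9.81 * 7.8
u = 76.52 kPa


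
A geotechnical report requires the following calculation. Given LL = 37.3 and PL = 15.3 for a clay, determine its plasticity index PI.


Using PI = LL - PL
PI = 37.3 - 15.3
PI = 22.0


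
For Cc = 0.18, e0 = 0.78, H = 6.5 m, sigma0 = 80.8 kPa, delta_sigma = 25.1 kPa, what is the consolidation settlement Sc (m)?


Using Sc = Cc * H / (1 + e0) * log10((sigma0 + delta_sigma) / sigma0)
Stress ratio = (80.8 + 25.1) / 80.8 = 1.31064
log10(1.31064) = 0.117485
Cc * H / (1 + e0) = 0.18 * 6.5 / (1 + 0.78) = 0.657303
Sc = 0.657303 * 0.117485
Sc = 0.0772 m


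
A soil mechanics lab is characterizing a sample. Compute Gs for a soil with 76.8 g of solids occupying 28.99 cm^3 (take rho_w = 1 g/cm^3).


Using Gs = m_s / (V_s * rho_w)
Since rho_w = 1 g/cm^3:
Gs = 76.8 / 28.99
Gs = 2.649


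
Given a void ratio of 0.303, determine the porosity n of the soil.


Using the relation n = e / (1 + e)
n = 0.303 / (1 + 0.303)
n = 0.303 / 1.303
n = 0.2325


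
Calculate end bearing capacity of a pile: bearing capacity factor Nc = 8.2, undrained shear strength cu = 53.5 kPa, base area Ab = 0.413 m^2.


Using Qb = Nc * cu * Ab
Qb = 8.2 * 53.5 * 0.413
Qb = 181.18 kN


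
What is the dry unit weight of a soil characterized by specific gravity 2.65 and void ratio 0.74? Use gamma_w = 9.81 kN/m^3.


Using gamma_d = Gs * gamma_w / (1 + e)
gamma_d = 2.65 * 9.81 / (1 + 0.74)
gamma_d = 2.65 * 9.81 / 1.74
gamma_d = 14.941 kN/m^3


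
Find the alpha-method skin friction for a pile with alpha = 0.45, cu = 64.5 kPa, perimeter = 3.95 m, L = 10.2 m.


Using Qs = alpha * cu * perimeter * L
Qs = 0.45 * 64.5 * 3.95 * 10.2
Qs = 1169.42 kN


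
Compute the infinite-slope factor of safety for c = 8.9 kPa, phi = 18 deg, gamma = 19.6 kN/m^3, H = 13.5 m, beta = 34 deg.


Using Fs = c / (gamma*H*sin(beta)*cos(beta)) + tan(phi)/tan(beta)
Cohesion contribution = 8.9 / (19.6*13.5*sin(34)*cos(34))
Cohesion contribution = 0.0725545
Friction contribution = tan(18)/tan(34) = 0.481713
Fs = 0.0725545 + 0.481713
Fs = 0.554


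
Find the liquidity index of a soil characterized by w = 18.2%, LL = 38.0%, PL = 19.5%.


First compute the plasticity index:
PI = LL - PL = 38.0 - 19.5 = 18.5
Then compute the liquidity index:
LI = (w - PL) / PI
LI = (18.2 - 19.5) / 18.5
LI = -0.07


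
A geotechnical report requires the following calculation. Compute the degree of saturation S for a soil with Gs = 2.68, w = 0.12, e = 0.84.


Result: 0.3829

Derivation:
Using S = Gs * w / e
S = 2.68 * 0.12 / 0.84
S = 0.3829


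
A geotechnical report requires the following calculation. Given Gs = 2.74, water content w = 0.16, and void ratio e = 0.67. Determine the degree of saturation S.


Result: 0.6543

Derivation:
Using S = Gs * w / e
S = 2.74 * 0.16 / 0.67
S = 0.6543


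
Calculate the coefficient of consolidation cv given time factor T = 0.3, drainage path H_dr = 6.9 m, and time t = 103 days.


Using cv = T * H_dr^2 / t
H_dr^2 = 6.9^2 = 47.61
cv = 0.3 * 47.61 / 103
cv = 0.13867 m^2/day


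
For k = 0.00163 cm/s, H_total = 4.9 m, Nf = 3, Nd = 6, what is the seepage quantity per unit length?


Result: 3.994e-05 m^3/s per m

Derivation:
Convert k to m/s for unit consistency with H:
k = 0.00163 cm/s = 0.00163 / 100 m/s = 1.63e-05 m/s
Using q = k * H * Nf / Nd
Nf / Nd = 3 / 6 = 0.5
q = 1.63e-05 * 4.9 * 0.5
q = 3.994e-05 m^3/s per m


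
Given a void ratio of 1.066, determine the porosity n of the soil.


Result: 0.516

Derivation:
Using the relation n = e / (1 + e)
n = 1.066 / (1 + 1.066)
n = 1.066 / 2.066
n = 0.516


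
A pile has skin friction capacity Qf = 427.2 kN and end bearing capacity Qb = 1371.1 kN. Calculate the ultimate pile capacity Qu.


Using Qu = Qf + Qb
Qu = 427.2 + 1371.1
Qu = 1798.3 kN


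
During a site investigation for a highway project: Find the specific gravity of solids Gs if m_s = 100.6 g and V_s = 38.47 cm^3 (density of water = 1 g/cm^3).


Using Gs = m_s / (V_s * rho_w)
Since rho_w = 1 g/cm^3:
Gs = 100.6 / 38.47
Gs = 2.615


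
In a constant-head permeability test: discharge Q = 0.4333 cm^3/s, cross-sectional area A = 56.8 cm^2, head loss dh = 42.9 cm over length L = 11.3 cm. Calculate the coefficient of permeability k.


Compute hydraulic gradient:
i = dh / L = 42.9 / 11.3 = 3.79646
Then apply Darcy's law:
k = Q / (A * i)
k = 0.4333 / (56.8 * 3.79646)
k = 0.4333 / 215.639
k = 0.002009 cm/s


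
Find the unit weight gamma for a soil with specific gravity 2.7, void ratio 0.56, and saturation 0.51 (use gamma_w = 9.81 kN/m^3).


Using gamma = gamma_w * (Gs + S*e) / (1 + e)
Numerator: Gs + S*e = 2.7 + 0.51*0.56 = 2.9856
Denominator: 1 + e = 1 + 0.56 = 1.56
gamma = 9.81 * 2.9856 / 1.56
gamma = 18.775 kN/m^3


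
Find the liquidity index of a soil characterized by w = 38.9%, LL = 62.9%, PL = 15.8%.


First compute the plasticity index:
PI = LL - PL = 62.9 - 15.8 = 47.1
Then compute the liquidity index:
LI = (w - PL) / PI
LI = (38.9 - 15.8) / 47.1
LI = 0.49


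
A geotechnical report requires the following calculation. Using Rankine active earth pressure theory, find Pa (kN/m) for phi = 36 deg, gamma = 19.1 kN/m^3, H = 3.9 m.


Compute active earth pressure coefficient:
Ka = tan^2(45 - phi/2) = tan^2(27.0) = 0.259616
Compute active force:
Pa = 0.5 * Ka * gamma * H^2
Pa = 0.5 * 0.259616 * 19.1 * 3.9^2
Pa = 37.71 kN/m


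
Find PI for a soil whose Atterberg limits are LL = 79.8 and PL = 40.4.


Using PI = LL - PL
PI = 79.8 - 40.4
PI = 39.4


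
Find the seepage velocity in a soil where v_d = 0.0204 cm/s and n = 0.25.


Using v_s = v_d / n
v_s = 0.0204 / 0.25
v_s = 0.0816 cm/s


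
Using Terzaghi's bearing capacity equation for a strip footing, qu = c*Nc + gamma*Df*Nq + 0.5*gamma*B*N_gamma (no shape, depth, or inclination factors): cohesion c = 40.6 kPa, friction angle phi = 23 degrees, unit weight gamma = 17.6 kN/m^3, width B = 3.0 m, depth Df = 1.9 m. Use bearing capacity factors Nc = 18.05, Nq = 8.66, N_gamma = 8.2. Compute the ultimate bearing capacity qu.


Result: 1238.9 kPa

Derivation:
Compute qu = c*Nc + gamma*Df*Nq + 0.5*gamma*B*N_gamma
Term 1: 40.6 * 18.05 = 732.83
Term 2: 17.6 * 1.9 * 8.66 = 289.5904
Term 3: 0.5 * 17.6 * 3.0 * 8.2 = 216.48
qu = 732.83 + 289.5904 + 216.48
qu = 1238.9 kPa


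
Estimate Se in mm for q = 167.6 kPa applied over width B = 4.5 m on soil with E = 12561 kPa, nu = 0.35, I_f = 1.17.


Using Se = q * B * (1 - nu^2) * I_f / E
1 - nu^2 = 1 - 0.35^2 = 0.8775
Se = 167.6 * 4.5 * 0.8775 * 1.17 / 12561
Se = 0.061645 m
Convert to mm: Se = 0.061645 * 1000 = 61.645 mm


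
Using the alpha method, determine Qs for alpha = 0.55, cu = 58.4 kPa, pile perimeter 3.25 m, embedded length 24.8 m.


Result: 2588.87 kN

Derivation:
Using Qs = alpha * cu * perimeter * L
Qs = 0.55 * 58.4 * 3.25 * 24.8
Qs = 2588.87 kN


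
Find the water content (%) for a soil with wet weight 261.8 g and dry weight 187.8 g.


Result: 39.4 %

Derivation:
Using w = (m_wet - m_dry) / m_dry * 100
m_wet - m_dry = 261.8 - 187.8 = 74.0 g
w = 74.0 / 187.8 * 100
w = 39.4 %


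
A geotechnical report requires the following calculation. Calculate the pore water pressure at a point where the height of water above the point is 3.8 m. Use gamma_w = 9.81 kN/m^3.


Using u = gamma_w * h_w
u = 9.81 * 3.8
u = 37.28 kPa


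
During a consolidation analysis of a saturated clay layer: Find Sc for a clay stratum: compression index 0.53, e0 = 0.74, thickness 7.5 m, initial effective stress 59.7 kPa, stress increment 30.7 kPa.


Using Sc = Cc * H / (1 + e0) * log10((sigma0 + delta_sigma) / sigma0)
Stress ratio = (59.7 + 30.7) / 59.7 = 1.51424
log10(1.51424) = 0.180194
Cc * H / (1 + e0) = 0.53 * 7.5 / (1 + 0.74) = 2.28448
Sc = 2.28448 * 0.180194
Sc = 0.4117 m


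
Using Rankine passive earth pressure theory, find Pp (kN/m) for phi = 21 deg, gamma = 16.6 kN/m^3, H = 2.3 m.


Compute passive earth pressure coefficient:
Kp = tan^2(45 + phi/2) = tan^2(55.5) = 2.117051
Compute passive force:
Pp = 0.5 * Kp * gamma * H^2
Pp = 0.5 * 2.117051 * 16.6 * 2.3^2
Pp = 92.95 kN/m


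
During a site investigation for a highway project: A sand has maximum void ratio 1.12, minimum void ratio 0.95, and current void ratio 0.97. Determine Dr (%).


Using Dr = (e_max - e) / (e_max - e_min) * 100
e_max - e = 1.12 - 0.97 = 0.15
e_max - e_min = 1.12 - 0.95 = 0.17
Dr = 0.15 / 0.17 * 100
Dr = 88.24 %


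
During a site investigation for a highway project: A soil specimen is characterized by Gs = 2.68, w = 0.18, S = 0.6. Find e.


Using the relation e = Gs * w / S
e = 2.68 * 0.18 / 0.6
e = 0.804


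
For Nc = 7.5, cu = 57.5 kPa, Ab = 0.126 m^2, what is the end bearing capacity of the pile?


Using Qb = Nc * cu * Ab
Qb = 7.5 * 57.5 * 0.126
Qb = 54.34 kN


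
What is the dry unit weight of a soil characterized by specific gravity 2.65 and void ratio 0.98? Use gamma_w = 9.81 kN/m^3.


Using gamma_d = Gs * gamma_w / (1 + e)
gamma_d = 2.65 * 9.81 / (1 + 0.98)
gamma_d = 2.65 * 9.81 / 1.98
gamma_d = 13.13 kN/m^3


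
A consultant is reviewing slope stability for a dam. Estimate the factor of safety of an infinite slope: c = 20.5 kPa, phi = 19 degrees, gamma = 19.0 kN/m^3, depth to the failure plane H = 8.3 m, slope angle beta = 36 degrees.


Result: 0.747

Derivation:
Using Fs = c / (gamma*H*sin(beta)*cos(beta)) + tan(phi)/tan(beta)
Cohesion contribution = 20.5 / (19.0*8.3*sin(36)*cos(36))
Cohesion contribution = 0.273367
Friction contribution = tan(19)/tan(36) = 0.473926
Fs = 0.273367 + 0.473926
Fs = 0.747


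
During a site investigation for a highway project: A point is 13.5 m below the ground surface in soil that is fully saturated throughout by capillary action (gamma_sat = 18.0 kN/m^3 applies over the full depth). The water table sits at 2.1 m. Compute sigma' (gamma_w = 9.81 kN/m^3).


Result: 131.17 kPa

Derivation:
Total stress = gamma_sat * depth
sigma = 18.0 * 13.5 = 243.0 kPa
Pore water pressure u = gamma_w * (depth - d_wt)
u = 9.81 * (13.5 - 2.1) = 111.834 kPa
Effective stress = sigma - u
sigma' = 243.0 - 111.834 = 131.17 kPa


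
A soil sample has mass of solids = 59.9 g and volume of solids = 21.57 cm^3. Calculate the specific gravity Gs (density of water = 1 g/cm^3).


Using Gs = m_s / (V_s * rho_w)
Since rho_w = 1 g/cm^3:
Gs = 59.9 / 21.57
Gs = 2.777


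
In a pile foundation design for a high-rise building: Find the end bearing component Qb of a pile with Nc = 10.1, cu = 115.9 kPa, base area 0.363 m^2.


Result: 424.92 kN

Derivation:
Using Qb = Nc * cu * Ab
Qb = 10.1 * 115.9 * 0.363
Qb = 424.92 kN


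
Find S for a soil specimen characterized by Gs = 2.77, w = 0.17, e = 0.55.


Using S = Gs * w / e
S = 2.77 * 0.17 / 0.55
S = 0.8562


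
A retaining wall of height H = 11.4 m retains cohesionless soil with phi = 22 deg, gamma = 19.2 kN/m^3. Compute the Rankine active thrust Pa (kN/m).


Compute active earth pressure coefficient:
Ka = tan^2(45 - phi/2) = tan^2(34.0) = 0.454962
Compute active force:
Pa = 0.5 * Ka * gamma * H^2
Pa = 0.5 * 0.454962 * 19.2 * 11.4^2
Pa = 567.62 kN/m


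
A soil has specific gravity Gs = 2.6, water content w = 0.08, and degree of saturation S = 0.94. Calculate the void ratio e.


Using the relation e = Gs * w / S
e = 2.6 * 0.08 / 0.94
e = 0.2213


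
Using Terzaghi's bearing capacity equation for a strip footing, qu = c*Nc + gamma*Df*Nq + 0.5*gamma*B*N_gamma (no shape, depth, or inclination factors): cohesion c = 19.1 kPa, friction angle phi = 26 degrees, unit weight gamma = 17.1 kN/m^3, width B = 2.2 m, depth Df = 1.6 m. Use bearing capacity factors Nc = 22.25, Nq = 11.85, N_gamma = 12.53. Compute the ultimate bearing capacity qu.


Result: 984.88 kPa

Derivation:
Compute qu = c*Nc + gamma*Df*Nq + 0.5*gamma*B*N_gamma
Term 1: 19.1 * 22.25 = 424.975
Term 2: 17.1 * 1.6 * 11.85 = 324.216
Term 3: 0.5 * 17.1 * 2.2 * 12.53 = 235.6893
qu = 424.975 + 324.216 + 235.6893
qu = 984.88 kPa


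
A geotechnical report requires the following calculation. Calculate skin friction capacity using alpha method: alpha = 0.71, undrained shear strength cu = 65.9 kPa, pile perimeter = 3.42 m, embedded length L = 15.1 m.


Using Qs = alpha * cu * perimeter * L
Qs = 0.71 * 65.9 * 3.42 * 15.1
Qs = 2416.28 kN


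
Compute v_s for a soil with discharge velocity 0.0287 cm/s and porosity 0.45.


Using v_s = v_d / n
v_s = 0.0287 / 0.45
v_s = 0.06378 cm/s


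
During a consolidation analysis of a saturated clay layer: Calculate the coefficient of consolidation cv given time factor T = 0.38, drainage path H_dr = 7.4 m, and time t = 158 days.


Using cv = T * H_dr^2 / t
H_dr^2 = 7.4^2 = 54.76
cv = 0.38 * 54.76 / 158
cv = 0.1317 m^2/day


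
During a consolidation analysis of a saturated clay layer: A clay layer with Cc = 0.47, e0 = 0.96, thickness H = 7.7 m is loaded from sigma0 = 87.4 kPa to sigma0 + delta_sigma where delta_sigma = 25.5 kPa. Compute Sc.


Result: 0.2053 m

Derivation:
Using Sc = Cc * H / (1 + e0) * log10((sigma0 + delta_sigma) / sigma0)
Stress ratio = (87.4 + 25.5) / 87.4 = 1.29176
log10(1.29176) = 0.111183
Cc * H / (1 + e0) = 0.47 * 7.7 / (1 + 0.96) = 1.84643
Sc = 1.84643 * 0.111183
Sc = 0.2053 m


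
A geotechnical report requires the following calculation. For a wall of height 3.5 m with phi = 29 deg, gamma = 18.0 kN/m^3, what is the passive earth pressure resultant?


Compute passive earth pressure coefficient:
Kp = tan^2(45 + phi/2) = tan^2(59.5) = 2.88206
Compute passive force:
Pp = 0.5 * Kp * gamma * H^2
Pp = 0.5 * 2.88206 * 18.0 * 3.5^2
Pp = 317.75 kN/m


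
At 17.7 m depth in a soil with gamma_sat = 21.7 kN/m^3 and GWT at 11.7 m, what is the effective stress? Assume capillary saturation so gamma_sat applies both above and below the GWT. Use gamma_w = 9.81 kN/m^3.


Total stress = gamma_sat * depth
sigma = 21.7 * 17.7 = 384.09 kPa
Pore water pressure u = gamma_w * (depth - d_wt)
u = 9.81 * (17.7 - 11.7) = 58.86 kPa
Effective stress = sigma - u
sigma' = 384.09 - 58.86 = 325.23 kPa


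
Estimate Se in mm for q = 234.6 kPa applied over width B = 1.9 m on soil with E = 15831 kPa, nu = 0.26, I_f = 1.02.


Using Se = q * B * (1 - nu^2) * I_f / E
1 - nu^2 = 1 - 0.26^2 = 0.9324
Se = 234.6 * 1.9 * 0.9324 * 1.02 / 15831
Se = 0.026778 m
Convert to mm: Se = 0.026778 * 1000 = 26.778 mm


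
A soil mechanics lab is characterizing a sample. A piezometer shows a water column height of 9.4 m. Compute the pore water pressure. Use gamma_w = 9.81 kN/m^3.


Using u = gamma_w * h_w
u = 9.81 * 9.4
u = 92.21 kPa


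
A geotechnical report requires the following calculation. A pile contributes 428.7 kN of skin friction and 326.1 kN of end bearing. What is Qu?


Result: 754.8 kN

Derivation:
Using Qu = Qf + Qb
Qu = 428.7 + 326.1
Qu = 754.8 kN


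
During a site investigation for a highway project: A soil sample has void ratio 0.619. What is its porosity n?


Using the relation n = e / (1 + e)
n = 0.619 / (1 + 0.619)
n = 0.619 / 1.619
n = 0.3823


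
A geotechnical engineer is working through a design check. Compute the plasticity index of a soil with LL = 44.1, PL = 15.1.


Using PI = LL - PL
PI = 44.1 - 15.1
PI = 29.0


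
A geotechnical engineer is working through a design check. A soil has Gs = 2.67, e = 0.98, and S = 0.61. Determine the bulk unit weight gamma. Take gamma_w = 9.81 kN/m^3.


Using gamma = gamma_w * (Gs + S*e) / (1 + e)
Numerator: Gs + S*e = 2.67 + 0.61*0.98 = 3.2678
Denominator: 1 + e = 1 + 0.98 = 1.98
gamma = 9.81 * 3.2678 / 1.98
gamma = 16.19 kN/m^3


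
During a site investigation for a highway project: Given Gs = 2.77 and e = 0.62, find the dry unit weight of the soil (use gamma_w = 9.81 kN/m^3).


Result: 16.774 kN/m^3

Derivation:
Using gamma_d = Gs * gamma_w / (1 + e)
gamma_d = 2.77 * 9.81 / (1 + 0.62)
gamma_d = 2.77 * 9.81 / 1.62
gamma_d = 16.774 kN/m^3


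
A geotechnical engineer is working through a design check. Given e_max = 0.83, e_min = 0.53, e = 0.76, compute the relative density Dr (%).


Result: 23.33 %

Derivation:
Using Dr = (e_max - e) / (e_max - e_min) * 100
e_max - e = 0.83 - 0.76 = 0.07
e_max - e_min = 0.83 - 0.53 = 0.3
Dr = 0.07 / 0.3 * 100
Dr = 23.33 %


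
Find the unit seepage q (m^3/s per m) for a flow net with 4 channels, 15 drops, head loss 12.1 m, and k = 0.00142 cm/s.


Result: 4.582e-05 m^3/s per m

Derivation:
Convert k to m/s for unit consistency with H:
k = 0.00142 cm/s = 0.00142 / 100 m/s = 1.42e-05 m/s
Using q = k * H * Nf / Nd
Nf / Nd = 4 / 15 = 0.2667
q = 1.42e-05 * 12.1 * 0.2667
q = 4.582e-05 m^3/s per m


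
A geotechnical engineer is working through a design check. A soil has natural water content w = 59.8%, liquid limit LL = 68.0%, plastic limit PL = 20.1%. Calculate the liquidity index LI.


First compute the plasticity index:
PI = LL - PL = 68.0 - 20.1 = 47.9
Then compute the liquidity index:
LI = (w - PL) / PI
LI = (59.8 - 20.1) / 47.9
LI = 0.829


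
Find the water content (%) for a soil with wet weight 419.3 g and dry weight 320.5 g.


Result: 30.83 %

Derivation:
Using w = (m_wet - m_dry) / m_dry * 100
m_wet - m_dry = 419.3 - 320.5 = 98.8 g
w = 98.8 / 320.5 * 100
w = 30.83 %


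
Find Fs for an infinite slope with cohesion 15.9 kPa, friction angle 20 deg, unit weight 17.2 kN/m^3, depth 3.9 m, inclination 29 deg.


Using Fs = c / (gamma*H*sin(beta)*cos(beta)) + tan(phi)/tan(beta)
Cohesion contribution = 15.9 / (17.2*3.9*sin(29)*cos(29))
Cohesion contribution = 0.559002
Friction contribution = tan(20)/tan(29) = 0.65662
Fs = 0.559002 + 0.65662
Fs = 1.216


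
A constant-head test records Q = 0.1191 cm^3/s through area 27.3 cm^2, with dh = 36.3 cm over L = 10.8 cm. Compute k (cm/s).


Compute hydraulic gradient:
i = dh / L = 36.3 / 10.8 = 3.36111
Then apply Darcy's law:
k = Q / (A * i)
k = 0.1191 / (27.3 * 3.36111)
k = 0.1191 / 91.7583
k = 0.001298 cm/s


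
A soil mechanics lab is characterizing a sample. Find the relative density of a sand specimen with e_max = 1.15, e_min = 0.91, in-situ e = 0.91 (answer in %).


Using Dr = (e_max - e) / (e_max - e_min) * 100
e_max - e = 1.15 - 0.91 = 0.24
e_max - e_min = 1.15 - 0.91 = 0.24
Dr = 0.24 / 0.24 * 100
Dr = 100.0 %


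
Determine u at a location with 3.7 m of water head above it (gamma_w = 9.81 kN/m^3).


Using u = gamma_w * h_w
u = 9.81 * 3.7
u = 36.3 kPa


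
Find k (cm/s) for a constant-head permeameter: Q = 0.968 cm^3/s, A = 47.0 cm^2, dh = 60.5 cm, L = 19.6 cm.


Result: 0.006672 cm/s

Derivation:
Compute hydraulic gradient:
i = dh / L = 60.5 / 19.6 = 3.08673
Then apply Darcy's law:
k = Q / (A * i)
k = 0.968 / (47.0 * 3.08673)
k = 0.968 / 145.077
k = 0.006672 cm/s


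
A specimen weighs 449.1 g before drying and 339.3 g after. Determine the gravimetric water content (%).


Using w = (m_wet - m_dry) / m_dry * 100
m_wet - m_dry = 449.1 - 339.3 = 109.8 g
w = 109.8 / 339.3 * 100
w = 32.36 %


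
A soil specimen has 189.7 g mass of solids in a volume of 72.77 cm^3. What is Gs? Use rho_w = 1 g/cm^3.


Using Gs = m_s / (V_s * rho_w)
Since rho_w = 1 g/cm^3:
Gs = 189.7 / 72.77
Gs = 2.607


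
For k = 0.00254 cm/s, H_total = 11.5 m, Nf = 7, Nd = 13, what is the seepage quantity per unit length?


Result: 0.0001573 m^3/s per m

Derivation:
Convert k to m/s for unit consistency with H:
k = 0.00254 cm/s = 0.00254 / 100 m/s = 2.54e-05 m/s
Using q = k * H * Nf / Nd
Nf / Nd = 7 / 13 = 0.5385
q = 2.54e-05 * 11.5 * 0.5385
q = 0.0001573 m^3/s per m


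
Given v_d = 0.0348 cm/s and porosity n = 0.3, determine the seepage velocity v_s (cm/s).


Using v_s = v_d / n
v_s = 0.0348 / 0.3
v_s = 0.116 cm/s


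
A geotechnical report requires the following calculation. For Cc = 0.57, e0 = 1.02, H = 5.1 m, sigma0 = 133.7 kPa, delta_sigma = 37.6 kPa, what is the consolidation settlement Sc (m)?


Using Sc = Cc * H / (1 + e0) * log10((sigma0 + delta_sigma) / sigma0)
Stress ratio = (133.7 + 37.6) / 133.7 = 1.28123
log10(1.28123) = 0.107626
Cc * H / (1 + e0) = 0.57 * 5.1 / (1 + 1.02) = 1.43911
Sc = 1.43911 * 0.107626
Sc = 0.1549 m
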